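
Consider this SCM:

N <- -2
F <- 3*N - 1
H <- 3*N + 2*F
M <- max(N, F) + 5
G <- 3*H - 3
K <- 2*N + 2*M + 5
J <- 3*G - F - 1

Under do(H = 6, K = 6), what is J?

51

Under do(H = 6, K = 6), each intervened variable's structural equation is replaced by its fixed value.
F = 3*N - 1  [with N=-2]  = -7
G = 3*H - 3  [with H=6]  = 15
J = 3*G - F - 1  [with G=15, F=-7]  = 51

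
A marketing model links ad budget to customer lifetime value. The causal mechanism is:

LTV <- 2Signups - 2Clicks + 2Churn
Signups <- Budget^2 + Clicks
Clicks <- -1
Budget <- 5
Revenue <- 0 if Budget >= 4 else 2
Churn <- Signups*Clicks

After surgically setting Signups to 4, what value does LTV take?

2

The intervention breaks the incoming arrows to Signups: Signups <- Budget^2 + Clicks no longer applies, and Signups = 4.
Churn = Signups*Clicks  [with Signups=4, Clicks=-1]  = -4
LTV = 2Signups - 2Clicks + 2Churn  [with Signups=4, Clicks=-1, Churn=-4]  = 2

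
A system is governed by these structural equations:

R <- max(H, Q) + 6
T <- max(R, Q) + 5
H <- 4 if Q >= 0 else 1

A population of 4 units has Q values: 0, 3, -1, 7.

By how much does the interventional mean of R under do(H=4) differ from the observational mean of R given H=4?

-0.25

do(H=4) breaks H's dependence on Q. With H=4 fixed, R across the units is 10, 10, 10, 13, mean 10.75.
Conditioning on H=4 selects the 3 unit(s) with Q ∈ {0, 3, 7}. Their R values: 10, 10, 13. Mean = 11.
Difference = 10.75 − 11 = -0.25.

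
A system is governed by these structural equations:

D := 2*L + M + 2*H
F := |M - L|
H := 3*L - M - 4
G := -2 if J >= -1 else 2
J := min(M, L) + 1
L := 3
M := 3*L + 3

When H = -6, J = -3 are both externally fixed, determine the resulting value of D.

The joint intervention fixes H = -6, J = -3, removing each variable's own equation.
M = 3*L + 3  [with L=3]  = 12
D = 2*L + M + 2*H  [with L=3, M=12, H=-6]  = 6

6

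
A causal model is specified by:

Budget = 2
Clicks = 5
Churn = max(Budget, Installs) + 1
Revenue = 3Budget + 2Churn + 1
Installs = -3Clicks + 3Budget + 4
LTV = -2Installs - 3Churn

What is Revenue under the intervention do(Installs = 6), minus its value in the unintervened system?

do(Installs=6) replaces the equation Installs = -3Clicks + 3Budget + 4 with the constant Installs = 6.
Churn = max(Budget, Installs) + 1  [with Budget=2, Installs=6]  = 7
Revenue = 3Budget + 2Churn + 1  [with Budget=2, Churn=7]  = 21
Without intervention: Installs = -3Clicks + 3Budget + 4  [with Clicks=5, Budget=2]  = -5; Churn = max(Budget, Installs) + 1  [with Budget=2, Installs=-5]  = 3; Revenue = 3Budget + 2Churn + 1  [with Budget=2, Churn=3]  = 13.
Change = 21 − 13 = 8.

8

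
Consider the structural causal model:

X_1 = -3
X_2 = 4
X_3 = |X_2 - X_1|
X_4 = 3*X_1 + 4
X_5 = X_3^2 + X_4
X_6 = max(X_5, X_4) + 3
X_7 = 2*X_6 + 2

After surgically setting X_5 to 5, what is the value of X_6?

8

The intervention breaks the incoming arrows to X_5: X_5 = X_3^2 + X_4 no longer applies, and X_5 = 5.
X_4 = 3*X_1 + 4  [with X_1=-3]  = -5
X_6 = max(X_5, X_4) + 3  [with X_5=5, X_4=-5]  = 8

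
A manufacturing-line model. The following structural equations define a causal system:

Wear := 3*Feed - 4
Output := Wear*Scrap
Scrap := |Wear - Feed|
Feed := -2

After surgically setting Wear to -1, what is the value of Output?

-1

Under do(Wear=-1), the mechanism Wear := 3*Feed - 4 is discarded; Wear is fixed at -1.
Scrap = |Wear - Feed|  [with Wear=-1, Feed=-2]  = 1
Output = Wear*Scrap  [with Wear=-1, Scrap=1]  = -1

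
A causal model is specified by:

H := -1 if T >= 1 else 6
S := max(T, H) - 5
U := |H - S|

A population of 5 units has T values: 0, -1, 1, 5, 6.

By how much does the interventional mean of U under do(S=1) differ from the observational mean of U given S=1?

Under do(S=1), S's equation is replaced by S=1 for every unit. Per-unit U: 5, 5, 2, 2, 2. Mean = 3.2.
E[U|S=1] averages over only the 3 units with S=1 (T = 0, -1, 6): U = 5, 5, 2, mean 4.
Difference = 3.2 − 4 = -0.8.

-0.8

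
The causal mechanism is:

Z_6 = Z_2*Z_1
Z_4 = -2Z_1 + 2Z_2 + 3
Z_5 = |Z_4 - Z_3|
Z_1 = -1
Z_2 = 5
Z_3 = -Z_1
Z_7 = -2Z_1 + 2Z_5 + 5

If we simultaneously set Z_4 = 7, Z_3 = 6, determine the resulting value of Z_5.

The joint intervention fixes Z_4 = 7, Z_3 = 6, removing each variable's own equation.
Z_5 = |Z_4 - Z_3|  [with Z_4=7, Z_3=6]  = 1

1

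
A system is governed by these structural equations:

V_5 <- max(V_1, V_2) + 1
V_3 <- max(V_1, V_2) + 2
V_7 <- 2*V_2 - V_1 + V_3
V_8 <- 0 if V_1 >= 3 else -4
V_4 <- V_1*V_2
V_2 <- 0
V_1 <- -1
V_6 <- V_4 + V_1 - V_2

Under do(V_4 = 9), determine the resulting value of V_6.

Under do(V_4=9), the mechanism V_4 <- V_1*V_2 is discarded; V_4 is fixed at 9.
V_6 = V_4 + V_1 - V_2  [with V_4=9, V_1=-1, V_2=0]  = 8

8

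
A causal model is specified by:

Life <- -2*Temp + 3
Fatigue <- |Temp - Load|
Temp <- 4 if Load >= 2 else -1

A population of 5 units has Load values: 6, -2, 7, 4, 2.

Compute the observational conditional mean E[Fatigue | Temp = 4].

E[Fatigue|Temp=4] averages over only the 4 units with Temp=4 (Load = 6, 7, 4, 2): Fatigue = 2, 3, 0, 2, mean 1.75.

1.75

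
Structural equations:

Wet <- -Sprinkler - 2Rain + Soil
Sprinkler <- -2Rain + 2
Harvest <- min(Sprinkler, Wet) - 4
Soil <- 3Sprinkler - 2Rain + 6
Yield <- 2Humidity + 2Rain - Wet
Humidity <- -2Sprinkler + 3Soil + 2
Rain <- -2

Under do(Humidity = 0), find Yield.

-30

The intervention breaks the incoming arrows to Humidity: Humidity <- -2Sprinkler + 3Soil + 2 no longer applies, and Humidity = 0.
Sprinkler = -2Rain + 2  [with Rain=-2]  = 6
Soil = 3Sprinkler - 2Rain + 6  [with Sprinkler=6, Rain=-2]  = 28
Wet = -Sprinkler - 2Rain + Soil  [with Sprinkler=6, Rain=-2, Soil=28]  = 26
Yield = 2Humidity + 2Rain - Wet  [with Humidity=0, Rain=-2, Wet=26]  = -30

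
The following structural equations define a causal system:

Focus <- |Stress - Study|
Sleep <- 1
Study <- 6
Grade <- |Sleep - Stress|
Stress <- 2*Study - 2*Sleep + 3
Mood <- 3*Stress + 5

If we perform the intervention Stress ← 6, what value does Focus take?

0

The intervention breaks the incoming arrows to Stress: Stress <- 2*Study - 2*Sleep + 3 no longer applies, and Stress = 6.
Focus = |Stress - Study|  [with Stress=6, Study=6]  = 0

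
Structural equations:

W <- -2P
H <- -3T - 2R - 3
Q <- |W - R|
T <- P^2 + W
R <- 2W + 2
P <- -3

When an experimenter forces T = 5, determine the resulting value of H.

Under do(T=5), the mechanism T <- P^2 + W is discarded; T is fixed at 5.
W = -2P  [with P=-3]  = 6
R = 2W + 2  [with W=6]  = 14
H = -3T - 2R - 3  [with T=5, R=14]  = -46

-46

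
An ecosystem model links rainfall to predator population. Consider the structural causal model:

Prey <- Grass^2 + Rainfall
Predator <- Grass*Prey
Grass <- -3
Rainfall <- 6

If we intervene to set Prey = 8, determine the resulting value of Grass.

-3

Under do(Prey=8), the mechanism Prey <- Grass^2 + Rainfall is discarded; Prey is fixed at 8.
Since Grass is not a descendant of the intervened variable, it is unaffected.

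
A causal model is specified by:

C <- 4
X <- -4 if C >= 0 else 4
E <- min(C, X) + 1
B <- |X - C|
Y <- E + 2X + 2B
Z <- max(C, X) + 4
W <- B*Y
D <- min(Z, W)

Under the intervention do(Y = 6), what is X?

Under do(Y=6), the mechanism Y <- E + 2X + 2B is discarded; Y is fixed at 6.
No directed path runs from Y to X, so X keeps its natural value.
X = -4 if C >= 0 else 4  [with C=4]  = -4

-4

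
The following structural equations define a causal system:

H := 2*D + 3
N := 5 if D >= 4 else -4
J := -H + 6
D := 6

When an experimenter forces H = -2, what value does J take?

The intervention breaks the incoming arrows to H: H := 2*D + 3 no longer applies, and H = -2.
J = -H + 6  [with H=-2]  = 8

8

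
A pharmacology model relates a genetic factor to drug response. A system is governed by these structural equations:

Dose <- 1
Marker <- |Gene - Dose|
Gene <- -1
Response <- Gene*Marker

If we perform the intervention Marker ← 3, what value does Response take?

-3

The intervention breaks the incoming arrows to Marker: Marker <- |Gene - Dose| no longer applies, and Marker = 3.
Response = Gene*Marker  [with Gene=-1, Marker=3]  = -3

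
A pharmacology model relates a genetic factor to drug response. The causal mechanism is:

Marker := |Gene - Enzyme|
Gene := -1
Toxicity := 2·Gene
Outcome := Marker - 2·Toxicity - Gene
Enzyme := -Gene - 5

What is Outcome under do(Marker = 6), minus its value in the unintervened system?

do(Marker=6) replaces the equation Marker := |Gene - Enzyme| with the constant Marker = 6.
Toxicity = 2·Gene  [with Gene=-1]  = -2
Outcome = Marker - 2·Toxicity - Gene  [with Marker=6, Toxicity=-2, Gene=-1]  = 11
Without intervention: Enzyme = -Gene - 5  [with Gene=-1]  = -4; Marker = |Gene - Enzyme|  [with Gene=-1, Enzyme=-4]  = 3; Toxicity = 2·Gene  [with Gene=-1]  = -2; Outcome = Marker - 2·Toxicity - Gene  [with Marker=3, Toxicity=-2, Gene=-1]  = 8.
Change = 11 − 8 = 3.

3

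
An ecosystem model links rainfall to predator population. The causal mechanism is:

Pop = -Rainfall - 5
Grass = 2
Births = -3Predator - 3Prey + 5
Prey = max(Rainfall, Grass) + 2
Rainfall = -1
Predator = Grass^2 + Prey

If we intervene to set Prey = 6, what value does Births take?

do(Prey=6) replaces the equation Prey = max(Rainfall, Grass) + 2 with the constant Prey = 6.
Predator = Grass^2 + Prey  [with Grass=2, Prey=6]  = 10
Births = -3Predator - 3Prey + 5  [with Predator=10, Prey=6]  = -43

-43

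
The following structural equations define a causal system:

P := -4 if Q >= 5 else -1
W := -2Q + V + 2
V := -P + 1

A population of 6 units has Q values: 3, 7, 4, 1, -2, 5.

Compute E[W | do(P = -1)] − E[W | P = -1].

-3

Every unit gets P=-1 under the intervention. W values become -2, -10, -4, 2, 8, -6; E[W|do(P=-1)] = -2.
Observing P=-1 restricts to units where P's equation naturally yields -1: Q ∈ {3, 4, 1, -2}. In that subpopulation W = -2, -4, 2, 8, mean 1.
Difference = -2 − 1 = -3.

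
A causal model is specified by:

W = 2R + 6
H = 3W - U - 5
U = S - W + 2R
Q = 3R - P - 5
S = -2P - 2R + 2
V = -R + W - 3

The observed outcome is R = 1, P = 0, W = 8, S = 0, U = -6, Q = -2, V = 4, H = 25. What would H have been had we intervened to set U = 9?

10

do(U=9) replaces the equation U = S - W + 2R with the constant U = 9.
W = 2R + 6  [with R=1]  = 8
H = 3W - U - 5  [with W=8, U=9]  = 10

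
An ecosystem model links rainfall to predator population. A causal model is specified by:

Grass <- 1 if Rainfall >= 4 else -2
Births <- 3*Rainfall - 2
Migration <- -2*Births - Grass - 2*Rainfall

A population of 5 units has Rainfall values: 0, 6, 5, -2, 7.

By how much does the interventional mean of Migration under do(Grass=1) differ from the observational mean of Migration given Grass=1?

22.4

The intervention sets Grass=1 in all 5 units regardless of Rainfall. Recomputing Migration per unit gives 3, -45, -37, 19, -53; average -22.6.
Conditioning on Grass=1 selects the 3 unit(s) with Rainfall ∈ {6, 5, 7}. Their Migration values: -45, -37, -53. Mean = -45.
Difference = -22.6 − (-45) = 22.4.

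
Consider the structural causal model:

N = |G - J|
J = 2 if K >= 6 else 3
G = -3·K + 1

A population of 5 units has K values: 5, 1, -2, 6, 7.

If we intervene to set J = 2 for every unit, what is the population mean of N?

13.2

The intervention sets J=2 in all 5 units regardless of K. Recomputing N per unit gives 16, 4, 5, 19, 22; average 13.2.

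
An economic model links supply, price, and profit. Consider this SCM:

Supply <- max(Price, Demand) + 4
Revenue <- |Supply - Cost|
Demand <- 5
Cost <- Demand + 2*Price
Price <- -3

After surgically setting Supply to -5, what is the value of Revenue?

4

do(Supply=-5) replaces the equation Supply <- max(Price, Demand) + 4 with the constant Supply = -5.
Cost = Demand + 2*Price  [with Demand=5, Price=-3]  = -1
Revenue = |Supply - Cost|  [with Supply=-5, Cost=-1]  = 4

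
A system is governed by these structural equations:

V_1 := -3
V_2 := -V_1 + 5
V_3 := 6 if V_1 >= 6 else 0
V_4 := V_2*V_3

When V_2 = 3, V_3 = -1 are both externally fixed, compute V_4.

-3

Setting V_2 = 3, V_3 = -1 by intervention discards those variables' equations.
V_4 = V_2*V_3  [with V_2=3, V_3=-1]  = -3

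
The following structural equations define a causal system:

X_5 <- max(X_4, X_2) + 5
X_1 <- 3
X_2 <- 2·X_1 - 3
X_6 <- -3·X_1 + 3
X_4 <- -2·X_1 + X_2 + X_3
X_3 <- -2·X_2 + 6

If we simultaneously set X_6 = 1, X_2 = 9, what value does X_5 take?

The joint intervention fixes X_6 = 1, X_2 = 9, removing each variable's own equation.
X_3 = -2·X_2 + 6  [with X_2=9]  = -12
X_4 = -2·X_1 + X_2 + X_3  [with X_1=3, X_2=9, X_3=-12]  = -9
X_5 = max(X_4, X_2) + 5  [with X_4=-9, X_2=9]  = 14

14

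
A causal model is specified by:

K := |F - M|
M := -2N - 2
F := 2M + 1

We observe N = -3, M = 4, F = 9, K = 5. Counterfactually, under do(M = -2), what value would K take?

1

Under do(M=-2), the mechanism M := -2N - 2 is discarded; M is fixed at -2.
F = 2M + 1  [with M=-2]  = -3
K = |F - M|  [with F=-3, M=-2]  = 1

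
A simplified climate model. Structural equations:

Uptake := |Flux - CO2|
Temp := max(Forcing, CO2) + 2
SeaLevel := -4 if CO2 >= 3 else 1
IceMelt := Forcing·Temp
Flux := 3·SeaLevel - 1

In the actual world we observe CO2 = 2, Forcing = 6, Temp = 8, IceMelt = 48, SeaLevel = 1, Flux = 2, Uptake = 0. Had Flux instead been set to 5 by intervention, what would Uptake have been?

3

Intervening sets Flux = 5 and removes its equation (Flux := 3·SeaLevel - 1).
Uptake = |Flux - CO2|  [with Flux=5, CO2=2]  = 3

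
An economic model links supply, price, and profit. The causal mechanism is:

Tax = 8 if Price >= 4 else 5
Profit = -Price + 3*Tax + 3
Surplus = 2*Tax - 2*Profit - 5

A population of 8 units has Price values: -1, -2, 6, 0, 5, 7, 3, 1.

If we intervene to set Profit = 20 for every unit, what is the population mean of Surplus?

Every unit gets Profit=20 under the intervention. Surplus values become -35, -35, -29, -35, -29, -29, -35, -35; E[Surplus|do(Profit=20)] = -32.75.

-32.75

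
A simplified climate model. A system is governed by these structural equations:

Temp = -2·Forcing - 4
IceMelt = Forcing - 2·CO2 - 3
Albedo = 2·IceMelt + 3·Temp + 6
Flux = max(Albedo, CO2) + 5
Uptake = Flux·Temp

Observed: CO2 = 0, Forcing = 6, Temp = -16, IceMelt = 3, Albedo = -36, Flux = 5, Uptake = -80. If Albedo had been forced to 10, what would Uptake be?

Under do(Albedo=10), the mechanism Albedo = 2·IceMelt + 3·Temp + 6 is discarded; Albedo is fixed at 10.
Temp = -2·Forcing - 4  [with Forcing=6]  = -16
Flux = max(Albedo, CO2) + 5  [with Albedo=10, CO2=0]  = 15
Uptake = Flux·Temp  [with Flux=15, Temp=-16]  = -240

-240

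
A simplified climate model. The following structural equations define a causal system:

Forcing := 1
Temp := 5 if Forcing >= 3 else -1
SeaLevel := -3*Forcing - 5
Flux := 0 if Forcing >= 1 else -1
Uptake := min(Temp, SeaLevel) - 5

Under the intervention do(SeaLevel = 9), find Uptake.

do(SeaLevel=9) replaces the equation SeaLevel := -3*Forcing - 5 with the constant SeaLevel = 9.
Temp = 5 if Forcing >= 3 else -1  [with Forcing=1]  = -1
Uptake = min(Temp, SeaLevel) - 5  [with Temp=-1, SeaLevel=9]  = -6

-6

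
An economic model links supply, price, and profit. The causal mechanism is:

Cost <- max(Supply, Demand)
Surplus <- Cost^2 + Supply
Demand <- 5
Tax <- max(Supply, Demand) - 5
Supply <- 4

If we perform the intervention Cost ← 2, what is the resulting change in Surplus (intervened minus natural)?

-21

do(Cost=2) replaces the equation Cost <- max(Supply, Demand) with the constant Cost = 2.
Surplus = Cost^2 + Supply  [with Cost=2, Supply=4]  = 8
Without intervention: Cost = max(Supply, Demand)  [with Supply=4, Demand=5]  = 5; Surplus = Cost^2 + Supply  [with Cost=5, Supply=4]  = 29.
Change = 8 − 29 = -21.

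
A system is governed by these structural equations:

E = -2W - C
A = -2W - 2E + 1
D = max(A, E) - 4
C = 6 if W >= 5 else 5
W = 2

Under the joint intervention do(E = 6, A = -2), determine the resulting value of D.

2

Setting E = 6, A = -2 by intervention discards those variables' equations.
D = max(A, E) - 4  [with A=-2, E=6]  = 2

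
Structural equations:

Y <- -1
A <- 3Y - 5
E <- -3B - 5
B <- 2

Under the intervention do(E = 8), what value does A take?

-8

Under do(E=8), the mechanism E <- -3B - 5 is discarded; E is fixed at 8.
Since A is not a descendant of the intervened variable, it is unaffected.
A = 3Y - 5  [with Y=-1]  = -8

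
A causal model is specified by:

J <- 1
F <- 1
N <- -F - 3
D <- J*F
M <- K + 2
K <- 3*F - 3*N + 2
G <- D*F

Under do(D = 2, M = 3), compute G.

Under do(D = 2, M = 3), each intervened variable's structural equation is replaced by its fixed value.
G = D*F  [with D=2, F=1]  = 2

2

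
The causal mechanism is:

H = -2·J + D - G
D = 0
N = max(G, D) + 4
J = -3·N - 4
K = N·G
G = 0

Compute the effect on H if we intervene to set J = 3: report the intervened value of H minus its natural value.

-38

Under do(J=3), the mechanism J = -3·N - 4 is discarded; J is fixed at 3.
H = -2·J + D - G  [with J=3, D=0, G=0]  = -6
Without intervention: N = max(G, D) + 4  [with G=0, D=0]  = 4; J = -3·N - 4  [with N=4]  = -16; H = -2·J + D - G  [with J=-16, D=0, G=0]  = 32.
Change = -6 − 32 = -38.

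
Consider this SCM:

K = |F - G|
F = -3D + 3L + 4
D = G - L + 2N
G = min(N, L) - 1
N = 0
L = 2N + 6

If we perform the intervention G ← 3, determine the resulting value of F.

31

do(G=3) replaces the equation G = min(N, L) - 1 with the constant G = 3.
L = 2N + 6  [with N=0]  = 6
D = G - L + 2N  [with G=3, L=6, N=0]  = -3
F = -3D + 3L + 4  [with D=-3, L=6]  = 31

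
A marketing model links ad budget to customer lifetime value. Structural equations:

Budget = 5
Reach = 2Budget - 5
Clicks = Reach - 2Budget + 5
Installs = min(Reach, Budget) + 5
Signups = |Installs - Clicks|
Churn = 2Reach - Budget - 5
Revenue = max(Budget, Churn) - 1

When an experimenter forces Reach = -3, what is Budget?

Under do(Reach=-3), the mechanism Reach = 2Budget - 5 is discarded; Reach is fixed at -3.
Budget is not downstream of the intervention, so its value is determined by the original equations.

5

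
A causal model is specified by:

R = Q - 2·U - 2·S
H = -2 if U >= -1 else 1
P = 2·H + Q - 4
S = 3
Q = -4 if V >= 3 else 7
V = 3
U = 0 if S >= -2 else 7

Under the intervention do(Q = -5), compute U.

do(Q=-5) replaces the equation Q = -4 if V >= 3 else 7 with the constant Q = -5.
U is not downstream of the intervention, so its value is determined by the original equations.
U = 0 if S >= -2 else 7  [with S=3]  = 0

0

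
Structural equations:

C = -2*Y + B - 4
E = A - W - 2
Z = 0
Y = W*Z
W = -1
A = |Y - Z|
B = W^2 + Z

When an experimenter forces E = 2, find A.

0

Under do(E=2), the mechanism E = A - W - 2 is discarded; E is fixed at 2.
Since A is not a descendant of the intervened variable, it is unaffected.
Y = W*Z  [with W=-1, Z=0]  = 0
A = |Y - Z|  [with Y=0, Z=0]  = 0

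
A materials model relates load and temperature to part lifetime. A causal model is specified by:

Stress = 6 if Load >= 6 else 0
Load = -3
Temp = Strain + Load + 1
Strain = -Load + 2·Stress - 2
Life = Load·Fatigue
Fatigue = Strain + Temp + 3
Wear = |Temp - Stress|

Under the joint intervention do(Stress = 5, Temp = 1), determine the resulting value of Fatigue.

The joint intervention fixes Stress = 5, Temp = 1, removing each variable's own equation.
Strain = -Load + 2·Stress - 2  [with Load=-3, Stress=5]  = 11
Fatigue = Strain + Temp + 3  [with Strain=11, Temp=1]  = 15

15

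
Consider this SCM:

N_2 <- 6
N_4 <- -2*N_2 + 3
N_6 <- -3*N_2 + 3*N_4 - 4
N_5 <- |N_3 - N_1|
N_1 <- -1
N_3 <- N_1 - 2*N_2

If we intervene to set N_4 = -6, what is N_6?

-40

Under do(N_4=-6), the mechanism N_4 <- -2*N_2 + 3 is discarded; N_4 is fixed at -6.
N_6 = -3*N_2 + 3*N_4 - 4  [with N_2=6, N_4=-6]  = -40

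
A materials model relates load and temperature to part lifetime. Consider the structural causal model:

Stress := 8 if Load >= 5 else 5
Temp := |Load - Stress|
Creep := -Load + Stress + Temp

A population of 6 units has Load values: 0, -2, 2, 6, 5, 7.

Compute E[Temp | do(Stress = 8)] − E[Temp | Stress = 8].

3

Under do(Stress=8), Stress's equation is replaced by Stress=8 for every unit. Per-unit Temp: 8, 10, 6, 2, 3, 1. Mean = 5.
E[Temp|Stress=8] averages over only the 3 units with Stress=8 (Load = 6, 5, 7): Temp = 2, 3, 1, mean 2.
Difference = 5 − 2 = 3.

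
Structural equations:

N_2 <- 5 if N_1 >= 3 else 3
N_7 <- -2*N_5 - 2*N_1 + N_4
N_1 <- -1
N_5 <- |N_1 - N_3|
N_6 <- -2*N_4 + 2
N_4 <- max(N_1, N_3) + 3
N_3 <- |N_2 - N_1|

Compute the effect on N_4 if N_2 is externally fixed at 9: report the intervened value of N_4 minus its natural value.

Under do(N_2=9), the mechanism N_2 <- 5 if N_1 >= 3 else 3 is discarded; N_2 is fixed at 9.
N_3 = |N_2 - N_1|  [with N_2=9, N_1=-1]  = 10
N_4 = max(N_1, N_3) + 3  [with N_1=-1, N_3=10]  = 13
Without intervention: N_2 = 5 if N_1 >= 3 else 3  [with N_1=-1]  = 3; N_3 = |N_2 - N_1|  [with N_2=3, N_1=-1]  = 4; N_4 = max(N_1, N_3) + 3  [with N_1=-1, N_3=4]  = 7.
Change = 13 − 7 = 6.

6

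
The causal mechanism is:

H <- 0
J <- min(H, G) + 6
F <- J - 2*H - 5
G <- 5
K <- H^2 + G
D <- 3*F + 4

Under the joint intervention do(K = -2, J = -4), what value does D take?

The joint intervention fixes K = -2, J = -4, removing each variable's own equation.
F = J - 2*H - 5  [with J=-4, H=0]  = -9
D = 3*F + 4  [with F=-9]  = -23

-23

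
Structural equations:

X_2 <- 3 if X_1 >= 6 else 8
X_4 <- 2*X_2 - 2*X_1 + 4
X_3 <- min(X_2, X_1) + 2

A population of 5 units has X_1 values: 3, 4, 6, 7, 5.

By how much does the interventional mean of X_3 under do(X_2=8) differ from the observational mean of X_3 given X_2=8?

Under do(X_2=8), X_2's equation is replaced by X_2=8 for every unit. Per-unit X_3: 5, 6, 8, 9, 7. Mean = 7.
Observing X_2=8 restricts to units where X_2's equation naturally yields 8: X_1 ∈ {3, 4, 5}. In that subpopulation X_3 = 5, 6, 7, mean 6.
Difference = 7 − 6 = 1.

1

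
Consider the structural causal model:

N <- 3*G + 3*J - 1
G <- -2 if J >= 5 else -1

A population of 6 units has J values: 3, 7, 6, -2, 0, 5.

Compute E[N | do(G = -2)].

The intervention sets G=-2 in all 6 units regardless of J. Recomputing N per unit gives 2, 14, 11, -13, -7, 8; average 2.5.

2.5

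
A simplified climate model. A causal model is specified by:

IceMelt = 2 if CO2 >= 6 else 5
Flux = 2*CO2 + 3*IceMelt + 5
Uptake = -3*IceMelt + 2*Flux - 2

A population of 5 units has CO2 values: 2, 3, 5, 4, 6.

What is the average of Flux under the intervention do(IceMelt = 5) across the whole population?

28

The intervention sets IceMelt=5 in all 5 units regardless of CO2. Recomputing Flux per unit gives 24, 26, 30, 28, 32; average 28.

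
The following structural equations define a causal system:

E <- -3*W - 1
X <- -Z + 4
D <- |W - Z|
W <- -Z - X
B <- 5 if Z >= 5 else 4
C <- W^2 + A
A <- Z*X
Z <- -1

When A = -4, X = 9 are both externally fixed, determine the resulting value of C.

Under do(A = -4, X = 9), each intervened variable's structural equation is replaced by its fixed value.
W = -Z - X  [with Z=-1, X=9]  = -8
C = W^2 + A  [with W=-8, A=-4]  = 60

60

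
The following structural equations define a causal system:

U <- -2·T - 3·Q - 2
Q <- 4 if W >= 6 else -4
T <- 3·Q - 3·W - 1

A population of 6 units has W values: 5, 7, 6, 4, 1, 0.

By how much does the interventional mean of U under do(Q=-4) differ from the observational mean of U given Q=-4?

Under do(Q=-4), Q's equation is replaced by Q=-4 for every unit. Per-unit U: 66, 78, 72, 60, 42, 36. Mean = 59.
Observing Q=-4 restricts to units where Q's equation naturally yields -4: W ∈ {5, 4, 1, 0}. In that subpopulation U = 66, 60, 42, 36, mean 51.
Difference = 59 − 51 = 8.

8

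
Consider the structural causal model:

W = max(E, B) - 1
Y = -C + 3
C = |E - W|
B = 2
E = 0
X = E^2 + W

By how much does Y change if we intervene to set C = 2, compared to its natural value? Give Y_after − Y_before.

-1

The intervention breaks the incoming arrows to C: C = |E - W| no longer applies, and C = 2.
Y = -C + 3  [with C=2]  = 1
Without intervention: W = max(E, B) - 1  [with E=0, B=2]  = 1; C = |E - W|  [with E=0, W=1]  = 1; Y = -C + 3  [with C=1]  = 2.
Change = 1 − 2 = -1.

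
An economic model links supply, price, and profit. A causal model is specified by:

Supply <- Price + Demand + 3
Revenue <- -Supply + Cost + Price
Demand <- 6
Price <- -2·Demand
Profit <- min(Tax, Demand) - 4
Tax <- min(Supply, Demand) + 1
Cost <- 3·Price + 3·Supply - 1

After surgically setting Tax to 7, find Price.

-12

do(Tax=7) replaces the equation Tax <- min(Supply, Demand) + 1 with the constant Tax = 7.
Price is not downstream of the intervention, so its value is determined by the original equations.
Price = -2·Demand  [with Demand=6]  = -12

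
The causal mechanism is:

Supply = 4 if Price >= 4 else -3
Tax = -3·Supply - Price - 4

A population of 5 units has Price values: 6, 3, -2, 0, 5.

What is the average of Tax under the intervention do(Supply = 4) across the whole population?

-18.4

The intervention sets Supply=4 in all 5 units regardless of Price. Recomputing Tax per unit gives -22, -19, -14, -16, -21; average -18.4.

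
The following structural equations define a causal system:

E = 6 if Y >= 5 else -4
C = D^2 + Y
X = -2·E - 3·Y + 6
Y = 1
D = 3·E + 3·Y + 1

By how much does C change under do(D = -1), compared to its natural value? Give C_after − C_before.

do(D=-1) replaces the equation D = 3·E + 3·Y + 1 with the constant D = -1.
C = D^2 + Y  [with D=-1, Y=1]  = 2
Without intervention: E = 6 if Y >= 5 else -4  [with Y=1]  = -4; D = 3·E + 3·Y + 1  [with E=-4, Y=1]  = -8; C = D^2 + Y  [with D=-8, Y=1]  = 65.
Change = 2 − 65 = -63.

-63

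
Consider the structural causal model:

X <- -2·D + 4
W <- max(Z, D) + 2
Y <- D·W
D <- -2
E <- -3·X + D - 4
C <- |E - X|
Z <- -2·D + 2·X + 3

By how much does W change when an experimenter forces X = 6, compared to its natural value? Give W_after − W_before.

-4

Under do(X=6), the mechanism X <- -2·D + 4 is discarded; X is fixed at 6.
Z = -2·D + 2·X + 3  [with D=-2, X=6]  = 19
W = max(Z, D) + 2  [with Z=19, D=-2]  = 21
Without intervention: X = -2·D + 4  [with D=-2]  = 8; Z = -2·D + 2·X + 3  [with D=-2, X=8]  = 23; W = max(Z, D) + 2  [with Z=23, D=-2]  = 25.
Change = 21 − 25 = -4.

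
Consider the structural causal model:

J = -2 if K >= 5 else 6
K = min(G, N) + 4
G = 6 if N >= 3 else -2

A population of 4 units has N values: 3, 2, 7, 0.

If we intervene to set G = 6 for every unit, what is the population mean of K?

6.75

Every unit gets G=6 under the intervention. K values become 7, 6, 10, 4; E[K|do(G=6)] = 6.75.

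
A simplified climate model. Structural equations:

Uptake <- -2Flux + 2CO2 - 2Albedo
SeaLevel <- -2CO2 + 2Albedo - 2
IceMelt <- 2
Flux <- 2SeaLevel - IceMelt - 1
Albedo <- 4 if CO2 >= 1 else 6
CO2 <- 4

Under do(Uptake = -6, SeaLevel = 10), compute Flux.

17

Setting Uptake = -6, SeaLevel = 10 by intervention discards those variables' equations.
Flux = 2SeaLevel - IceMelt - 1  [with SeaLevel=10, IceMelt=2]  = 17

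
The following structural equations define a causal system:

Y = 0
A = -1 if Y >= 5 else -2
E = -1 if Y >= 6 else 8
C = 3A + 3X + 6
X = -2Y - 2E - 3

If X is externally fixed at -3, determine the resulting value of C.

do(X=-3) replaces the equation X = -2Y - 2E - 3 with the constant X = -3.
A = -1 if Y >= 5 else -2  [with Y=0]  = -2
C = 3A + 3X + 6  [with A=-2, X=-3]  = -9

-9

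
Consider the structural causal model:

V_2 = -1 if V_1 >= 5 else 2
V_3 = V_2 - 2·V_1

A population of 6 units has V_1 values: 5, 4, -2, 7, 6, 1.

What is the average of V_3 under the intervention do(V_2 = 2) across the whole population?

-5

Every unit gets V_2=2 under the intervention. V_3 values become -8, -6, 6, -12, -10, 0; E[V_3|do(V_2=2)] = -5.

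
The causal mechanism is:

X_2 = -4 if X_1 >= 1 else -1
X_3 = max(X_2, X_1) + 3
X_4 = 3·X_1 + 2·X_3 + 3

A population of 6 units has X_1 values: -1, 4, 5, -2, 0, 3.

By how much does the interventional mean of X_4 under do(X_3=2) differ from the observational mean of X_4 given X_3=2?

Under do(X_3=2), X_3's equation is replaced by X_3=2 for every unit. Per-unit X_4: 4, 19, 22, 1, 7, 16. Mean = 11.5.
Observing X_3=2 restricts to units where X_3's equation naturally yields 2: X_1 ∈ {-1, -2}. In that subpopulation X_4 = 4, 1, mean 2.5.
Difference = 11.5 − 2.5 = 9.

9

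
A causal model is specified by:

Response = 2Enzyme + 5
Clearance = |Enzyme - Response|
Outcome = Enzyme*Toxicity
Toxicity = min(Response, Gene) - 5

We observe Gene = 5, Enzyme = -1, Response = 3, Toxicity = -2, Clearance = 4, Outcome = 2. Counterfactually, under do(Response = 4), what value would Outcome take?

The intervention breaks the incoming arrows to Response: Response = 2Enzyme + 5 no longer applies, and Response = 4.
Toxicity = min(Response, Gene) - 5  [with Response=4, Gene=5]  = -1
Outcome = Enzyme*Toxicity  [with Enzyme=-1, Toxicity=-1]  = 1

1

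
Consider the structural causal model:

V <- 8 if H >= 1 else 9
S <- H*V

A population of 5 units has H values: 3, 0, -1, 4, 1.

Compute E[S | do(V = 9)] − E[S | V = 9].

17.1

The intervention sets V=9 in all 5 units regardless of H. Recomputing S per unit gives 27, 0, -9, 36, 9; average 12.6.
Observing V=9 restricts to units where V's equation naturally yields 9: H ∈ {0, -1}. In that subpopulation S = 0, -9, mean -4.5.
Difference = 12.6 − (-4.5) = 17.1.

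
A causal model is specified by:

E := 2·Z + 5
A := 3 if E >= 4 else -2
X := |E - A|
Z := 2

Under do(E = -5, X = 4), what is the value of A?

The joint intervention fixes E = -5, X = 4, removing each variable's own equation.
A = 3 if E >= 4 else -2  [with E=-5]  = -2

-2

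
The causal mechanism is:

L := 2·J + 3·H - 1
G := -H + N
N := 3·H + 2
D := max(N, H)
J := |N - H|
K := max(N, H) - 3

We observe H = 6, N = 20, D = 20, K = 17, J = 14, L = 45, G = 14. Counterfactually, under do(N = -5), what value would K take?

Under do(N=-5), the mechanism N := 3·H + 2 is discarded; N is fixed at -5.
K = max(N, H) - 3  [with N=-5, H=6]  = 3

3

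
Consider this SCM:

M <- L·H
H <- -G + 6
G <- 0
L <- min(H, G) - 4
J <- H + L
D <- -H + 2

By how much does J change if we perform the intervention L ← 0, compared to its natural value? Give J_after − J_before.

4

do(L=0) replaces the equation L <- min(H, G) - 4 with the constant L = 0.
H = -G + 6  [with G=0]  = 6
J = H + L  [with H=6, L=0]  = 6
Without intervention: H = -G + 6  [with G=0]  = 6; L = min(H, G) - 4  [with H=6, G=0]  = -4; J = H + L  [with H=6, L=-4]  = 2.
Change = 6 − 2 = 4.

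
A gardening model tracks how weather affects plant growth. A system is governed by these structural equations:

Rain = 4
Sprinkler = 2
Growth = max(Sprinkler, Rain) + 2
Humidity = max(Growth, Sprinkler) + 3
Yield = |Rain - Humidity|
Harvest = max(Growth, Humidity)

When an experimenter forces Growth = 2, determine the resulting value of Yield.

1

do(Growth=2) replaces the equation Growth = max(Sprinkler, Rain) + 2 with the constant Growth = 2.
Humidity = max(Growth, Sprinkler) + 3  [with Growth=2, Sprinkler=2]  = 5
Yield = |Rain - Humidity|  [with Rain=4, Humidity=5]  = 1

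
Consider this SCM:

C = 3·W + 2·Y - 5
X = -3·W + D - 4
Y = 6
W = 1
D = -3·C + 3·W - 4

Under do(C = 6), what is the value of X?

-26

do(C=6) replaces the equation C = 3·W + 2·Y - 5 with the constant C = 6.
D = -3·C + 3·W - 4  [with C=6, W=1]  = -19
X = -3·W + D - 4  [with W=1, D=-19]  = -26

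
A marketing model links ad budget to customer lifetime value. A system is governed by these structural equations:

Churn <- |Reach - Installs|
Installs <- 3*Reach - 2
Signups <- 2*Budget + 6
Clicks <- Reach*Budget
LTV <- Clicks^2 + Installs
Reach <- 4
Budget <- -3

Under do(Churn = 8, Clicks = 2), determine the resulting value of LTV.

14

Under do(Churn = 8, Clicks = 2), each intervened variable's structural equation is replaced by its fixed value.
Installs = 3*Reach - 2  [with Reach=4]  = 10
LTV = Clicks^2 + Installs  [with Clicks=2, Installs=10]  = 14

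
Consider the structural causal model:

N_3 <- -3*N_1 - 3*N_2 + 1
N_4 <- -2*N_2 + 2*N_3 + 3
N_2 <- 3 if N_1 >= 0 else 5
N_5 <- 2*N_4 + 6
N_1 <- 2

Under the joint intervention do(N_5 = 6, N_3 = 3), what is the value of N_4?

Under do(N_5 = 6, N_3 = 3), each intervened variable's structural equation is replaced by its fixed value.
N_2 = 3 if N_1 >= 0 else 5  [with N_1=2]  = 3
N_4 = -2*N_2 + 2*N_3 + 3  [with N_2=3, N_3=3]  = 3

3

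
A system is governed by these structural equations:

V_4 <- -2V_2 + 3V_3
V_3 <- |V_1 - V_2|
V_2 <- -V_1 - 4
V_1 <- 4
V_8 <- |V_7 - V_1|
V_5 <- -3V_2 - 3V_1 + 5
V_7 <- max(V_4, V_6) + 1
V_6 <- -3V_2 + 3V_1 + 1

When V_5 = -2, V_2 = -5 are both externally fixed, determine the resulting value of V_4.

37

Setting V_5 = -2, V_2 = -5 by intervention discards those variables' equations.
V_3 = |V_1 - V_2|  [with V_1=4, V_2=-5]  = 9
V_4 = -2V_2 + 3V_3  [with V_2=-5, V_3=9]  = 37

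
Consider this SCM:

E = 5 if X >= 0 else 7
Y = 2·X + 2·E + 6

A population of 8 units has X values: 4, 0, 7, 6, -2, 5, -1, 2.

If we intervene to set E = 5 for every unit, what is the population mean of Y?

21.25

do(E=5) breaks E's dependence on X. With E=5 fixed, Y across the units is 24, 16, 30, 28, 12, 26, 14, 20, mean 21.25.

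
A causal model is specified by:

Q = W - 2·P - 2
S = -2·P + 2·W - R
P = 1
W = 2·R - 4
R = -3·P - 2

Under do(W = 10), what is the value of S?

do(W=10) replaces the equation W = 2·R - 4 with the constant W = 10.
R = -3·P - 2  [with P=1]  = -5
S = -2·P + 2·W - R  [with P=1, W=10, R=-5]  = 23

23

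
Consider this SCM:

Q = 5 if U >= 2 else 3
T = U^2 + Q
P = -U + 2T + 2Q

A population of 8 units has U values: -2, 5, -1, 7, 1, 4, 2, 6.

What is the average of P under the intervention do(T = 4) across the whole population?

The intervention sets T=4 in all 8 units regardless of U. Recomputing P per unit gives 16, 13, 15, 11, 13, 14, 16, 12; average 13.75.

13.75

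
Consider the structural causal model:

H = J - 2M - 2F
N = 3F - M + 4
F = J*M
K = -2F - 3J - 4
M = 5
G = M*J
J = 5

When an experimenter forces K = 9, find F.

25

do(K=9) replaces the equation K = -2F - 3J - 4 with the constant K = 9.
No directed path runs from K to F, so F keeps its natural value.
F = J*M  [with J=5, M=5]  = 25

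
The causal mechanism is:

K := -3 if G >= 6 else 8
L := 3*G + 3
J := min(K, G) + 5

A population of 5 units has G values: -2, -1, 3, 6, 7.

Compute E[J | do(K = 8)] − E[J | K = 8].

2.6

Every unit gets K=8 under the intervention. J values become 3, 4, 8, 11, 12; E[J|do(K=8)] = 7.6.
Conditioning on K=8 selects the 3 unit(s) with G ∈ {-2, -1, 3}. Their J values: 3, 4, 8. Mean = 5.
Difference = 7.6 − 5 = 2.6.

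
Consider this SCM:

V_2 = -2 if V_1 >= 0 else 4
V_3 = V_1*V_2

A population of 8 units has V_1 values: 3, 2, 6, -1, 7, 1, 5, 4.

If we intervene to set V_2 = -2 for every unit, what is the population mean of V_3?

-6.75

do(V_2=-2) breaks V_2's dependence on V_1. With V_2=-2 fixed, V_3 across the units is -6, -4, -12, 2, -14, -2, -10, -8, mean -6.75.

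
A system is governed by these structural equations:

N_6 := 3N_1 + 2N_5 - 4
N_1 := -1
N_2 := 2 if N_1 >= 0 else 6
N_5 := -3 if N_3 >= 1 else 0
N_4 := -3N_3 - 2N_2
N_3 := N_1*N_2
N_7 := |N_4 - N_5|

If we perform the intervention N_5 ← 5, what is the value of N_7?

Under do(N_5=5), the mechanism N_5 := -3 if N_3 >= 1 else 0 is discarded; N_5 is fixed at 5.
N_2 = 2 if N_1 >= 0 else 6  [with N_1=-1]  = 6
N_3 = N_1*N_2  [with N_1=-1, N_2=6]  = -6
N_4 = -3N_3 - 2N_2  [with N_3=-6, N_2=6]  = 6
N_7 = |N_4 - N_5|  [with N_4=6, N_5=5]  = 1

1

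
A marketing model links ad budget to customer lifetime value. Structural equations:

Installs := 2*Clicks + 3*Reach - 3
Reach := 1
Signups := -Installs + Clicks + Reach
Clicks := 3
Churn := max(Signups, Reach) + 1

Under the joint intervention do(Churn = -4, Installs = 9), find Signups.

Under do(Churn = -4, Installs = 9), each intervened variable's structural equation is replaced by its fixed value.
Signups = -Installs + Clicks + Reach  [with Installs=9, Clicks=3, Reach=1]  = -5

-5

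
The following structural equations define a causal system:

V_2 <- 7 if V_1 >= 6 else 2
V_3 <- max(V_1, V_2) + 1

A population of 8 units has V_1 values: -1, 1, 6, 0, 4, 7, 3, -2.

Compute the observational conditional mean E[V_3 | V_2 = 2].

3.5

Conditioning on V_2=2 selects the 6 unit(s) with V_1 ∈ {-1, 1, 0, 4, 3, -2}. Their V_3 values: 3, 3, 3, 5, 4, 3. Mean = 3.5.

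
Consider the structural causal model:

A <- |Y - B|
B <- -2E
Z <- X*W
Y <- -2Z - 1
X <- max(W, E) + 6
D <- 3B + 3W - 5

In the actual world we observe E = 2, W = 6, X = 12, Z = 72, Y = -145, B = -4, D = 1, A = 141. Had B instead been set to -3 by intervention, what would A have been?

Intervening sets B = -3 and removes its equation (B <- -2E).
X = max(W, E) + 6  [with W=6, E=2]  = 12
Z = X*W  [with X=12, W=6]  = 72
Y = -2Z - 1  [with Z=72]  = -145
A = |Y - B|  [with Y=-145, B=-3]  = 142

142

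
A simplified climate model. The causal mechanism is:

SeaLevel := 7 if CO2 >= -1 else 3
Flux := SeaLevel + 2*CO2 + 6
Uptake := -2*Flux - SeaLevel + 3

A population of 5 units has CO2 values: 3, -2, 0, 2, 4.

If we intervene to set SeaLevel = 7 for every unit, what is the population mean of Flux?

Under do(SeaLevel=7), SeaLevel's equation is replaced by SeaLevel=7 for every unit. Per-unit Flux: 19, 9, 13, 17, 21. Mean = 15.8.

15.8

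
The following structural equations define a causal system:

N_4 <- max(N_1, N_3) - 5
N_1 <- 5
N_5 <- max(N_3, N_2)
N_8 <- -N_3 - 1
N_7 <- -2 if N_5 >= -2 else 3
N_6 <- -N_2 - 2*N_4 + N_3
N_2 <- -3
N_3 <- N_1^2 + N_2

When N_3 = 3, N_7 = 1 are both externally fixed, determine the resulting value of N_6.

Under do(N_3 = 3, N_7 = 1), each intervened variable's structural equation is replaced by its fixed value.
N_4 = max(N_1, N_3) - 5  [with N_1=5, N_3=3]  = 0
N_6 = -N_2 - 2*N_4 + N_3  [with N_2=-3, N_4=0, N_3=3]  = 6

6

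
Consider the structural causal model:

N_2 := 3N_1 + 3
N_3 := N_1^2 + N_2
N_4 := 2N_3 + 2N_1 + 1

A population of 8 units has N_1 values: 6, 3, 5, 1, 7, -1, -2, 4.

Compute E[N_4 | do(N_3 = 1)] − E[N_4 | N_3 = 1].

Under do(N_3=1), N_3's equation is replaced by N_3=1 for every unit. Per-unit N_4: 15, 9, 13, 5, 17, 1, -1, 11. Mean = 8.75.
E[N_4|N_3=1] averages over only the 2 units with N_3=1 (N_1 = -1, -2): N_4 = 1, -1, mean 0.
Difference = 8.75 − 0 = 8.75.

8.75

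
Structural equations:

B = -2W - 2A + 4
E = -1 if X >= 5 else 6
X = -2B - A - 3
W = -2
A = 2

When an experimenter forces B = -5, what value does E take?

do(B=-5) replaces the equation B = -2W - 2A + 4 with the constant B = -5.
X = -2B - A - 3  [with B=-5, A=2]  = 5
E = -1 if X >= 5 else 6  [with X=5]  = -1

-1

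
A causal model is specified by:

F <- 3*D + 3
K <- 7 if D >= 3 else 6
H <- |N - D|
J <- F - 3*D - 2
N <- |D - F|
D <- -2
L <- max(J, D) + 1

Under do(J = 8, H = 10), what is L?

9

Under do(J = 8, H = 10), each intervened variable's structural equation is replaced by its fixed value.
L = max(J, D) + 1  [with J=8, D=-2]  = 9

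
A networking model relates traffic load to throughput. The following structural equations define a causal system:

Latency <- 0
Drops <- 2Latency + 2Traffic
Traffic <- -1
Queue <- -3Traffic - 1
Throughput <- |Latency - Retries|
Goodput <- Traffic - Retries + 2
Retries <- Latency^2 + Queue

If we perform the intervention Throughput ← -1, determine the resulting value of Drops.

-2

do(Throughput=-1) replaces the equation Throughput <- |Latency - Retries| with the constant Throughput = -1.
No directed path runs from Throughput to Drops, so Drops keeps its natural value.
Drops = 2Latency + 2Traffic  [with Latency=0, Traffic=-1]  = -2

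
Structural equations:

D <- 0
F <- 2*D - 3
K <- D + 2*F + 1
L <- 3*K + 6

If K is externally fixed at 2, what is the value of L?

12

The intervention breaks the incoming arrows to K: K <- D + 2*F + 1 no longer applies, and K = 2.
L = 3*K + 6  [with K=2]  = 12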